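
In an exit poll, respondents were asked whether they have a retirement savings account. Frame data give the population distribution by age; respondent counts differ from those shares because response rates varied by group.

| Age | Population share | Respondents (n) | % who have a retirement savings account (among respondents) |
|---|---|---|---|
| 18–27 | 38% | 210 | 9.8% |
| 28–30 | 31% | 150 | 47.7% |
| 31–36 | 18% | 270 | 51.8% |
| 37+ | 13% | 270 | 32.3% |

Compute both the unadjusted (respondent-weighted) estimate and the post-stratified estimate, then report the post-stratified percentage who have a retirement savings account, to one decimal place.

Unadjusted (pooled respondent) estimate weights by respondent counts:
  (210/900)×9.8 + (150/900)×47.7 + (270/900)×51.8 + (270/900)×32.3 = 35.4667%
Post-stratified estimate weights by population shares:
  0.38×9.8 + 0.31×47.7 + 0.18×51.8 + 0.13×32.3 = 32.034%

32.0%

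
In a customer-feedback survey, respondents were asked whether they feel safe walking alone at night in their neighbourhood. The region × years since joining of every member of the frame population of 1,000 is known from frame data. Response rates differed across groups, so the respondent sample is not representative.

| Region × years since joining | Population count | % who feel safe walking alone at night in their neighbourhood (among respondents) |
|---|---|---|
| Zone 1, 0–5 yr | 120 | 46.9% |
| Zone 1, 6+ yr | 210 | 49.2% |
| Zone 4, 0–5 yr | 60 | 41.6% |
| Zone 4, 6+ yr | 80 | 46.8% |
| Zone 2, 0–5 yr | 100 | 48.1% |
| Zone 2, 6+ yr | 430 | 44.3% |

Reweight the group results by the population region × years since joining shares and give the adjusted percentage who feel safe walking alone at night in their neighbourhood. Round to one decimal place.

46.1%

Weight each group's respondent value by its population share:
  Zone 1, 0–5 yr: (120/1,000) × 46.9 = 5.628
  Zone 1, 6+ yr: (210/1,000) × 49.2 = 10.332
  Zone 4, 0–5 yr: (60/1,000) × 41.6 = 2.496
  Zone 4, 6+ yr: (80/1,000) × 46.8 = 3.744
  Zone 2, 0–5 yr: (100/1,000) × 48.1 = 4.81
  Zone 2, 6+ yr: (430/1,000) × 44.3 = 19.049
Post-stratified estimate = 46.059 → 46.1%.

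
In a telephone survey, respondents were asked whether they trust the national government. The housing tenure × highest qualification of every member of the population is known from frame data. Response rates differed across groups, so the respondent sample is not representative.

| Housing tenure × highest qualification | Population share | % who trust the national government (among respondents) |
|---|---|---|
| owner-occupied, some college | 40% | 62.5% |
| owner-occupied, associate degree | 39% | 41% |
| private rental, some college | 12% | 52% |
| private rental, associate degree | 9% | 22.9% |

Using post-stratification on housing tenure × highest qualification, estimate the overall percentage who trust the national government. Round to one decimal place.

Post-stratification weights by population share, not respondent share:
  owner-occupied, some college: 0.4 × 62.5 = 25
  owner-occupied, associate degree: 0.39 × 41 = 15.99
  private rental, some college: 0.12 × 52 = 6.24
  private rental, associate degree: 0.09 × 22.9 = 2.061
Post-stratified estimate = 49.291 → 49.3%.

49.3%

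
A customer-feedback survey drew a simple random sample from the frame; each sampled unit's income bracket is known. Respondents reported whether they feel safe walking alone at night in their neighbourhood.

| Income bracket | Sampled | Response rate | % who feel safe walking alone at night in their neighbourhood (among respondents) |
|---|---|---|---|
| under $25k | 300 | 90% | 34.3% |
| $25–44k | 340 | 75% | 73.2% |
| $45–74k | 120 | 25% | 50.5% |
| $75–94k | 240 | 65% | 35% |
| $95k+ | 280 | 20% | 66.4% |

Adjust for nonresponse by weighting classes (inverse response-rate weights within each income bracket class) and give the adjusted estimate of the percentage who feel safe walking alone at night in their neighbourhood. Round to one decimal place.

53.3%

With weight = n_sampled/n_responded per class, the weighted class total is n_sampled:
  under $25k: 300 × 34.3 = 10,290
  $25–44k: 340 × 73.2 = 24,888
  $45–74k: 120 × 50.5 = 6060
  $75–94k: 240 × 35 = 8400
  $95k+: 280 × 66.4 = 18,592
Adjusted estimate = 68,230 / 1,280 = 53.3047 → 53.3%.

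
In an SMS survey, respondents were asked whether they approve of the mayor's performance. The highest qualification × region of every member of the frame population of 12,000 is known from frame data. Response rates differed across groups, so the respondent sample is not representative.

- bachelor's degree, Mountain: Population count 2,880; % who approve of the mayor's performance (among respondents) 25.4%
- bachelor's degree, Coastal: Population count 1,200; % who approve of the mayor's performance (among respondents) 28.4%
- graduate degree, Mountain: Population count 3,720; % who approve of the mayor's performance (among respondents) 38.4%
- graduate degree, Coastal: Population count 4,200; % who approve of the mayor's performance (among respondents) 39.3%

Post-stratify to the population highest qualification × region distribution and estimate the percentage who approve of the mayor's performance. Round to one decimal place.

34.6%

Weight each group's respondent value by its population share:
  bachelor's degree, Mountain: (2,880/12,000) × 25.4 = 6.096
  bachelor's degree, Coastal: (1,200/12,000) × 28.4 = 2.84
  graduate degree, Mountain: (3,720/12,000) × 38.4 = 11.904
  graduate degree, Coastal: (4,200/12,000) × 39.3 = 13.755
Post-stratified estimate = 34.595 → 34.6%.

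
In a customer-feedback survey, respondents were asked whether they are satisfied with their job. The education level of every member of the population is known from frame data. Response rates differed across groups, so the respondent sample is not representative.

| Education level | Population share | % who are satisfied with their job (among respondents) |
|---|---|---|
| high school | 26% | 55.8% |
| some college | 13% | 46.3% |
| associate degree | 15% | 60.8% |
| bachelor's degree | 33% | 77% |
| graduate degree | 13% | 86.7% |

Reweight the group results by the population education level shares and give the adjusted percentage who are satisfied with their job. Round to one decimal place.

66.3%

Each cell contributes population-share × respondent value:
  high school: 0.26 × 55.8 = 14.508
  some college: 0.13 × 46.3 = 6.019
  associate degree: 0.15 × 60.8 = 9.12
  bachelor's degree: 0.33 × 77 = 25.41
  graduate degree: 0.13 × 86.7 = 11.271
Post-stratified estimate = 66.328 → 66.3%.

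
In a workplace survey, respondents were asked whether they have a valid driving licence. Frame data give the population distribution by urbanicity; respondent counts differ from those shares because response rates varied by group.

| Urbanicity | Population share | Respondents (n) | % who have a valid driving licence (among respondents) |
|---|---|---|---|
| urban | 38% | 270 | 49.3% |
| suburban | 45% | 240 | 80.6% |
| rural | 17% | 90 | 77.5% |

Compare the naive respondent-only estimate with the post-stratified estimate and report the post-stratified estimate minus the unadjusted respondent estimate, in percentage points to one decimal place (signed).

+2.1 percentage points

Naive respondent-only estimate (weights = respondent counts):
  (270/600)×49.3 + (240/600)×80.6 + (90/600)×77.5 = 66.05%
Reweighting by population urbanicity shares:
  0.38×49.3 + 0.45×80.6 + 0.17×77.5 = 68.179%
Difference = 68.179 − 66.05 = 2.129 pp.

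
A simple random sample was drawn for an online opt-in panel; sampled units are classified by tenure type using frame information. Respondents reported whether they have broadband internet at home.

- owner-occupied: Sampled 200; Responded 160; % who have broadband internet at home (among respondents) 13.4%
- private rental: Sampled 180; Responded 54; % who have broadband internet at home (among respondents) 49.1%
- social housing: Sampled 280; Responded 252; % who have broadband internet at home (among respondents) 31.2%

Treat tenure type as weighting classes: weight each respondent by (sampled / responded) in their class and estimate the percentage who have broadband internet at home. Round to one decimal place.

Class response rates: owner-occupied 160/200 = 80%, private rental 54/180 = 30%, social housing 252/280 = 90%.
Weighting each respondent by the inverse class response rate inflates each class back to its sampled size, so the class weight is n_sampled:
  owner-occupied: 200 × 13.4 = 2680
  private rental: 180 × 49.1 = 8838
  social housing: 280 × 31.2 = 8736
Adjusted estimate = 20,254 / 660 = 30.6879 → 30.7%.

30.7%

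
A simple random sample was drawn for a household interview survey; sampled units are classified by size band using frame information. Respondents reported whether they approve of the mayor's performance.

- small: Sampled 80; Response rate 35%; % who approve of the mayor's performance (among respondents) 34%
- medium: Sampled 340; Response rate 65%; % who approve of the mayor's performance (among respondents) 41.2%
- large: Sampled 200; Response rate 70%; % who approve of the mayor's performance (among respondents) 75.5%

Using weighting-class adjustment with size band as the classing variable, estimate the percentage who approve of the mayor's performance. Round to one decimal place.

Each respondent's weight = sampled/responded in their class; summing within a class gives n_sampled, so:
  small: 80 × 34 = 2720
  medium: 340 × 41.2 = 14008
  large: 200 × 75.5 = 15,100
Adjusted estimate = 31,828 / 620 = 51.3355 → 51.3%.

51.3%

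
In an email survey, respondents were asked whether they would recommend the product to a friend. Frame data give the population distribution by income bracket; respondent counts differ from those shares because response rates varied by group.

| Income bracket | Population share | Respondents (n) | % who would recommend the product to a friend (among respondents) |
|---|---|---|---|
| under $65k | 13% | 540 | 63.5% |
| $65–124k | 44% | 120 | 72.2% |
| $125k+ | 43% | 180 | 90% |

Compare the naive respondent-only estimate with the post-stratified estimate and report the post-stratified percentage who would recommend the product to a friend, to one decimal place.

Unadjusted (pooled respondent) estimate weights by respondent counts:
  (540/840)×63.5 + (120/840)×72.2 + (180/840)×90 = 70.4214%
Post-stratifying to population shares instead:
  0.13×63.5 + 0.44×72.2 + 0.43×90 = 78.723%

78.7%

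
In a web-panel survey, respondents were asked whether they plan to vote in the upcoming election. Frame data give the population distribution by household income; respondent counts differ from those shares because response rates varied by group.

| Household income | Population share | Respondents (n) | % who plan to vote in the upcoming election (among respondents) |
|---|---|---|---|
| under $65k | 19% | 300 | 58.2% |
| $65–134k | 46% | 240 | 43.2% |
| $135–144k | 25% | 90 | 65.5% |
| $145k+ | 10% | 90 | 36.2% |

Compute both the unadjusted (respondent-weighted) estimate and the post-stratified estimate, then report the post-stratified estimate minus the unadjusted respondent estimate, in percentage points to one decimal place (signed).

-0.4 percentage points

Without adjustment, the pooled respondent share is:
  (300/720)×58.2 + (240/720)×43.2 + (90/720)×65.5 + (90/720)×36.2 = 51.3625%
Reweighting by population household income shares:
  0.19×58.2 + 0.46×43.2 + 0.25×65.5 + 0.1×36.2 = 50.925%
Difference = 50.925 − 51.3625 = -0.4375 pp.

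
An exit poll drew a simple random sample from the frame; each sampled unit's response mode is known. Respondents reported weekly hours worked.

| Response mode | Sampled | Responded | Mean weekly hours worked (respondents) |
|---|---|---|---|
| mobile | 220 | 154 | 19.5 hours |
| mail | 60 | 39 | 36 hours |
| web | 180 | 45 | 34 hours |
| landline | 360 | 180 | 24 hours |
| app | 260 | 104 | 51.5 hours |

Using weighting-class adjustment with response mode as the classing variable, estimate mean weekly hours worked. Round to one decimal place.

Class response rates: mobile 154/220 = 70%, mail 39/60 = 65%, web 45/180 = 25%, landline 180/360 = 50%, app 104/260 = 40%.
Each respondent's weight = sampled/responded in their class; summing within a class gives n_sampled, so:
  mobile: 220 × 19.5 = 4290
  mail: 60 × 36 = 2160
  web: 180 × 34 = 6120
  landline: 360 × 24 = 8640
  app: 260 × 51.5 = 13,390
Adjusted estimate = 34,600 / 1,080 = 32.037 → 32.0.

32.0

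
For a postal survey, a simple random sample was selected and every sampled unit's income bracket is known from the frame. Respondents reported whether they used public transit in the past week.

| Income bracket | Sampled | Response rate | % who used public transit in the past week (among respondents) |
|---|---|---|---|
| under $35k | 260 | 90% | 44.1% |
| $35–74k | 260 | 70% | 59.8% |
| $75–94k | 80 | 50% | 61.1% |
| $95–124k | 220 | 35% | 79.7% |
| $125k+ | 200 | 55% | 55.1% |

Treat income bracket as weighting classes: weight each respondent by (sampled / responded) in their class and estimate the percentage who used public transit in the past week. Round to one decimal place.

59.3%

Inverse-response-rate weighting restores each class to its sampled count, so class totals weight by n_sampled:
  under $35k: 260 × 44.1 = 11,466
  $35–74k: 260 × 59.8 = 15,548
  $75–94k: 80 × 61.1 = 4888
  $95–124k: 220 × 79.7 = 17,534
  $125k+: 200 × 55.1 = 11,020
Adjusted estimate = 60,456 / 1,020 = 59.2706 → 59.3%.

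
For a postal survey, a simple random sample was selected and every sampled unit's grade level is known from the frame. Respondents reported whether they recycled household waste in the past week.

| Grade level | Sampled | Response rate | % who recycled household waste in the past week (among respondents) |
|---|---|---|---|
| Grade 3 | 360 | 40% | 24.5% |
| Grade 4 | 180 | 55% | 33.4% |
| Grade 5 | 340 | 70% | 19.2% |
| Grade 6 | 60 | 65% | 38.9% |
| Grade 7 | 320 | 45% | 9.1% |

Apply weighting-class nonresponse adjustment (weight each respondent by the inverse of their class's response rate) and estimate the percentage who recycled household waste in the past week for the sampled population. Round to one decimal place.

Each respondent's weight = sampled/responded in their class; summing within a class gives n_sampled, so:
  Grade 3: 360 × 24.5 = 8820
  Grade 4: 180 × 33.4 = 6012
  Grade 5: 340 × 19.2 = 6528
  Grade 6: 60 × 38.9 = 2334
  Grade 7: 320 × 9.1 = 2912
Adjusted estimate = 26,606 / 1,260 = 21.1159 → 21.1%.

21.1%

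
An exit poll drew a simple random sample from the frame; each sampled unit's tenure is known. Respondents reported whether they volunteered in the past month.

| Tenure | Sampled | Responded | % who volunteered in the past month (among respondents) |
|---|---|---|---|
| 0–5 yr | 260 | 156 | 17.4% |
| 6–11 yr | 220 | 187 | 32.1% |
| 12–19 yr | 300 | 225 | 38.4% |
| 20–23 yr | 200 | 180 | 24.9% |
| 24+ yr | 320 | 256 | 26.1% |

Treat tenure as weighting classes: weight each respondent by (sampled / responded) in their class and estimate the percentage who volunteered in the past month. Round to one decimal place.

Response rates by class: 0–5 yr 156/260 = 60%, 6–11 yr 187/220 = 85%, 12–19 yr 225/300 = 75%, 20–23 yr 180/200 = 90%, 24+ yr 256/320 = 80%.
Weighting each respondent by the inverse class response rate inflates each class back to its sampled size, so the class weight is n_sampled:
  0–5 yr: 260 × 17.4 = 4524
  6–11 yr: 220 × 32.1 = 7062
  12–19 yr: 300 × 38.4 = 11,520
  20–23 yr: 200 × 24.9 = 4980
  24+ yr: 320 × 26.1 = 8352
Adjusted estimate = 36,438 / 1,300 = 28.0292 → 28.0%.

28.0%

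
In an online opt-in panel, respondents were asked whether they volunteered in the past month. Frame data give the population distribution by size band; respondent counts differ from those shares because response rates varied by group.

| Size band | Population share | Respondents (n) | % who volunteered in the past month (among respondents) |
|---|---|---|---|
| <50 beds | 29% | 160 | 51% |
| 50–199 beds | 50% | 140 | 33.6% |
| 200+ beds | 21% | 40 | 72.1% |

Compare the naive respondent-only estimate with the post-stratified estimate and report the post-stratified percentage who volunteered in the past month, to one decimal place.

46.7%

Unadjusted (pooled respondent) estimate weights by respondent counts:
  (160/340)×51 + (140/340)×33.6 + (40/340)×72.1 = 46.3176%
Reweighting by population size band shares:
  0.29×51 + 0.5×33.6 + 0.21×72.1 = 46.731%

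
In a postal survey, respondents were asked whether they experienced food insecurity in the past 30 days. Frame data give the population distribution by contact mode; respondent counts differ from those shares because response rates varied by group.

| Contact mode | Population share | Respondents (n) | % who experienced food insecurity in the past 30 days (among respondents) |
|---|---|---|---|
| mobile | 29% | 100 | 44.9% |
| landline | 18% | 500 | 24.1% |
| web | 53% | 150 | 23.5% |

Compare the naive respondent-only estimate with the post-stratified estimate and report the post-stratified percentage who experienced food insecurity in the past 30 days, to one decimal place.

Naive respondent-only estimate (weights = respondent counts):
  (100/750)×44.9 + (500/750)×24.1 + (150/750)×23.5 = 26.7533%
Post-stratified estimate weights by population shares:
  0.29×44.9 + 0.18×24.1 + 0.53×23.5 = 29.814%

29.8%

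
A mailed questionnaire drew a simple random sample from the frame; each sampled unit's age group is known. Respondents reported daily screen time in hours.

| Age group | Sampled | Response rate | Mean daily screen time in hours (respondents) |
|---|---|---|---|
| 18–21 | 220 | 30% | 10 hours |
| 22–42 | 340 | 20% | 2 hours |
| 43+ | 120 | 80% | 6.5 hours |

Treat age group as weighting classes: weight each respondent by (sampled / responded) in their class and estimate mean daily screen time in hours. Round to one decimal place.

Weighting each respondent by the inverse class response rate inflates each class back to its sampled size, so the class weight is n_sampled:
  18–21: 220 × 10 = 2200
  22–42: 340 × 2 = 680
  43+: 120 × 6.5 = 780
Adjusted estimate = 3660 / 680 = 5.38235 → 5.4.

5.4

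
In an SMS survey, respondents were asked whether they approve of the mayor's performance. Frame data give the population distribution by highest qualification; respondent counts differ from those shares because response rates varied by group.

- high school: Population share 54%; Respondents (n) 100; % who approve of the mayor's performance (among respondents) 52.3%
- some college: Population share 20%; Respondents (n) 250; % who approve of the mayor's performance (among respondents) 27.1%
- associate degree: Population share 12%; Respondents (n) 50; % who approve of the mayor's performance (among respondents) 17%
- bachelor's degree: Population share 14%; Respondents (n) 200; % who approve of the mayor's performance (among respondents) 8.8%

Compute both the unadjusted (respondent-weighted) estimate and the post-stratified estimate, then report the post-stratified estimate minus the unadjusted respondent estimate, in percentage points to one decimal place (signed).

+12.6 percentage points

Naive respondent-only estimate (weights = respondent counts):
  (100/600)×52.3 + (250/600)×27.1 + (50/600)×17 + (200/600)×8.8 = 24.3583%
Post-stratifying to population shares instead:
  0.54×52.3 + 0.2×27.1 + 0.12×17 + 0.14×8.8 = 36.934%
Difference = 36.934 − 24.3583 = 12.5757 pp.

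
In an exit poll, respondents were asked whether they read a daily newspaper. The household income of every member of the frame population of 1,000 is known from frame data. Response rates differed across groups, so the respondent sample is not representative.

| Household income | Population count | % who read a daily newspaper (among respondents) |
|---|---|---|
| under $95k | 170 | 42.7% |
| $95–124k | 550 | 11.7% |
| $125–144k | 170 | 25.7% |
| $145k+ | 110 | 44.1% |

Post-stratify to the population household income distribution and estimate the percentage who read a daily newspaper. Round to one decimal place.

Post-stratification weights by population share, not respondent share:
  under $95k: (170/1,000) × 42.7 = 7.259
  $95–124k: (550/1,000) × 11.7 = 6.435
  $125–144k: (170/1,000) × 25.7 = 4.369
  $145k+: (110/1,000) × 44.1 = 4.851
Post-stratified estimate = 22.914 → 22.9%.

22.9%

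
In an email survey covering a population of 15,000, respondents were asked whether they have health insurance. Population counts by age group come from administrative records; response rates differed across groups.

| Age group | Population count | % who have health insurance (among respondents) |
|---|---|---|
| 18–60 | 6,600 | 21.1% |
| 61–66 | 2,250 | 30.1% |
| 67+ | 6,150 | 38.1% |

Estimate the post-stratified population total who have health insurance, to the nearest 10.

4,410

Each cell contributes its population count × the respondent rate:
  18–60: 6,600 × 21.1% = 1392.6
  61–66: 2,250 × 30.1% = 677.25
  67+: 6,150 × 38.1% = 2343.15
Estimated total = 4413 → 4,410.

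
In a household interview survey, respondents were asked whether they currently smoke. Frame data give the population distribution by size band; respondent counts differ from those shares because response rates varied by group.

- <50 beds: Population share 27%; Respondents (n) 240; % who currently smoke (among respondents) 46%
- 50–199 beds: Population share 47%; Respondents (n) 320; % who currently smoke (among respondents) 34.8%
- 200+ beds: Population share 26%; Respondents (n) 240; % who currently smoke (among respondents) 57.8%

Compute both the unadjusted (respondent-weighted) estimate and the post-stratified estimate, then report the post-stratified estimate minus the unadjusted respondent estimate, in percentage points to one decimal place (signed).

Unadjusted (pooled respondent) estimate weights by respondent counts:
  (240/800)×46 + (320/800)×34.8 + (240/800)×57.8 = 45.06%
Post-stratified estimate weights by population shares:
  0.27×46 + 0.47×34.8 + 0.26×57.8 = 43.804%
Difference = 43.804 − 45.06 = -1.256 pp.

-1.3 percentage points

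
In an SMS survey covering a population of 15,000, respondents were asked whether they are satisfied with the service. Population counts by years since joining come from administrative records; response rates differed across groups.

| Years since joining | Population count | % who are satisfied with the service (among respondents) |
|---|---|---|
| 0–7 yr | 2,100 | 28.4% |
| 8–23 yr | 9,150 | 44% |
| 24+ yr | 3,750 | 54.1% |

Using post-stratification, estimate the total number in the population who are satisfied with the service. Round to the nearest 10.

Apply each group's respondent rate to its population count:
  0–7 yr: 2,100 × 28.4% = 596.4
  8–23 yr: 9,150 × 44% = 4026
  24+ yr: 3,750 × 54.1% = 2028.75
Estimated total = 6651.15 → 6,650.

6,650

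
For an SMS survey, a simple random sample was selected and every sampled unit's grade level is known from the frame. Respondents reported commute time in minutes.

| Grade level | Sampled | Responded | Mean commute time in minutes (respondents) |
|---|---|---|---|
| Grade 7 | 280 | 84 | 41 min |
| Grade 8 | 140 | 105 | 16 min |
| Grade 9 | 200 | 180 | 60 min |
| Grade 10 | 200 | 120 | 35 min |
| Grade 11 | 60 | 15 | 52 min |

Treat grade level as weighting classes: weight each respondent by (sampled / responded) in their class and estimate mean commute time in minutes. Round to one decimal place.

40.7

Response rates by class: Grade 7 84/280 = 30%, Grade 8 105/140 = 75%, Grade 9 180/200 = 90%, Grade 10 120/200 = 60%, Grade 11 15/60 = 25%.
Each respondent's weight = sampled/responded in their class; summing within a class gives n_sampled, so:
  Grade 7: 280 × 41 = 11,480
  Grade 8: 140 × 16 = 2240
  Grade 9: 200 × 60 = 12,000
  Grade 10: 200 × 35 = 7000
  Grade 11: 60 × 52 = 3120
Adjusted estimate = 35,840 / 880 = 40.7273 → 40.7.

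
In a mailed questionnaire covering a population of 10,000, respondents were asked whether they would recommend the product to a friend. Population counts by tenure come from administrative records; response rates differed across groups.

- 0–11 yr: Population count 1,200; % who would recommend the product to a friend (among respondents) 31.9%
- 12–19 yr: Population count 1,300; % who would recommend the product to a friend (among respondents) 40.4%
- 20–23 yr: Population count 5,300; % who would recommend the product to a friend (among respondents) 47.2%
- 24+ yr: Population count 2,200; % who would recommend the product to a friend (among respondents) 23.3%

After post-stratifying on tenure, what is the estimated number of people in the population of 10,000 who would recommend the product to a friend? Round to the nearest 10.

3,920

Each cell contributes its population count × the respondent rate:
  0–11 yr: 1,200 × 31.9% = 382.8
  12–19 yr: 1,300 × 40.4% = 525.2
  20–23 yr: 5,300 × 47.2% = 2501.6
  24+ yr: 2,200 × 23.3% = 512.6
Estimated total = 3922.2 → 3,920.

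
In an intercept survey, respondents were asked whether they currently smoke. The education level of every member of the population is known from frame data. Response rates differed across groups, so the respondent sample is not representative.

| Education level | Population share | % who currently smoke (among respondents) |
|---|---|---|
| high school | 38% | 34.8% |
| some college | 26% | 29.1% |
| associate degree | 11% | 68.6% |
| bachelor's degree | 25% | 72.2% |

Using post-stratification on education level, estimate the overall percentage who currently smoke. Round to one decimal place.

Reweight to the known education level distribution:
  high school: 0.38 × 34.8 = 13.224
  some college: 0.26 × 29.1 = 7.566
  associate degree: 0.11 × 68.6 = 7.546
  bachelor's degree: 0.25 × 72.2 = 18.05
Post-stratified estimate = 46.386 → 46.4%.

46.4%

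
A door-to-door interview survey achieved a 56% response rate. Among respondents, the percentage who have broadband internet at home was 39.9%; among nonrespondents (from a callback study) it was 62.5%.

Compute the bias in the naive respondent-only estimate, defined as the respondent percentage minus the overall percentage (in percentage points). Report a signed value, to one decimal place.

-9.9 percentage points

Nonresponse fraction = 1 − 0.56 = 0.44.
Bias = (nonresponse fraction) × (respondent percentage − nonrespondent percentage)
     = 0.44 × (39.9 − 62.5) = 0.44 × -22.6 = -9.944.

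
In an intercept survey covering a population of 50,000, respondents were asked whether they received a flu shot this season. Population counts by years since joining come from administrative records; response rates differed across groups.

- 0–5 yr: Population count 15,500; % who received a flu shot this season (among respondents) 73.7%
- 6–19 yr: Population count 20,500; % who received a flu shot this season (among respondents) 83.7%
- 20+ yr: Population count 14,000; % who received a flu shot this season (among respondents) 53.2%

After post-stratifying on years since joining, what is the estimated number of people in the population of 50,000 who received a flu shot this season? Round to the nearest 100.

Each cell contributes its population count × the respondent rate:
  0–5 yr: 15,500 × 73.7% = 11423.5
  6–19 yr: 20,500 × 83.7% = 17158.5
  20+ yr: 14,000 × 53.2% = 7448
Estimated total = 36,030 → 36,000.

36,000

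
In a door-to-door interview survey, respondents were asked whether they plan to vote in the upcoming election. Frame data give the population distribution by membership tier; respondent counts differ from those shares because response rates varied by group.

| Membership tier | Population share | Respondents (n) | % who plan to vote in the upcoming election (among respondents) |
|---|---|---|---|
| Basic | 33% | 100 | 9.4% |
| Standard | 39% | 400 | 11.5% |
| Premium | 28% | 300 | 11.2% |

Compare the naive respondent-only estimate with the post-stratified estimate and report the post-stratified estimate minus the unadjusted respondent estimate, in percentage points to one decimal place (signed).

Without adjustment, the pooled respondent share is:
  (100/800)×9.4 + (400/800)×11.5 + (300/800)×11.2 = 11.125%
Reweighting by population membership tier shares:
  0.33×9.4 + 0.39×11.5 + 0.28×11.2 = 10.723%
Difference = 10.723 − 11.125 = -0.402 pp.

-0.4 percentage points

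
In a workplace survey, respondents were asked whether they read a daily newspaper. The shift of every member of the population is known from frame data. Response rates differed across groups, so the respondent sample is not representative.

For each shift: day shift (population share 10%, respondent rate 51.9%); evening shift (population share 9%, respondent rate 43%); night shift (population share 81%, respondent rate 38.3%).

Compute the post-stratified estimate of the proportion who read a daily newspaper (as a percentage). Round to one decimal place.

40.1%

Weight each group's respondent value by its population share:
  day shift: 0.1 × 51.9 = 5.19
  evening shift: 0.09 × 43 = 3.87
  night shift: 0.81 × 38.3 = 31.023
Post-stratified estimate = 40.083 → 40.1%.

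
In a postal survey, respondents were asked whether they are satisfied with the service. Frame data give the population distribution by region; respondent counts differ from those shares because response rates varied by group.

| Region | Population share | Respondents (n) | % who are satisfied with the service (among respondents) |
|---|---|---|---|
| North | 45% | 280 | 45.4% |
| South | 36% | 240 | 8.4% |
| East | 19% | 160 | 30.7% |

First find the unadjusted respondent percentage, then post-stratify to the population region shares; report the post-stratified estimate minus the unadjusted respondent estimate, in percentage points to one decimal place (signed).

Unadjusted (pooled respondent) estimate weights by respondent counts:
  (280/680)×45.4 + (240/680)×8.4 + (160/680)×30.7 = 28.8824%
Post-stratified estimate weights by population shares:
  0.45×45.4 + 0.36×8.4 + 0.19×30.7 = 29.287%
Difference = 29.287 − 28.8824 = 0.4046 pp.

+0.4 percentage points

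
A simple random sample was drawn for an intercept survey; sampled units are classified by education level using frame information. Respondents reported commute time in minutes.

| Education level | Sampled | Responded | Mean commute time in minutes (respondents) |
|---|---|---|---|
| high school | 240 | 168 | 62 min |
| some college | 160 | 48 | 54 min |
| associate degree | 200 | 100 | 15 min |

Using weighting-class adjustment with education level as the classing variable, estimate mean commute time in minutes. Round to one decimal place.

44.2

Response rates by class: high school 168/240 = 70%, some college 48/160 = 30%, associate degree 100/200 = 50%.
Weighting each respondent by the inverse class response rate inflates each class back to its sampled size, so the class weight is n_sampled:
  high school: 240 × 62 = 14,880
  some college: 160 × 54 = 8640
  associate degree: 200 × 15 = 3000
Adjusted estimate = 26,520 / 600 = 44.2 → 44.2.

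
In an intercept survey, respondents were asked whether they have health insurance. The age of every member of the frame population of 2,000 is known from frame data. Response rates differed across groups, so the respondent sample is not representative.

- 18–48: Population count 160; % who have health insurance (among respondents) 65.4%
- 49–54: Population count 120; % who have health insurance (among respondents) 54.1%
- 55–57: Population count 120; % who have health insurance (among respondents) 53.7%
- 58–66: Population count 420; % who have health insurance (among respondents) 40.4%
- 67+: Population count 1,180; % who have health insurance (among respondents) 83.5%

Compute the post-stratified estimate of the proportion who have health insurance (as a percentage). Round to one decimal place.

69.4%

Weight each group's respondent value by its population share:
  18–48: (160/2,000) × 65.4 = 5.232
  49–54: (120/2,000) × 54.1 = 3.246
  55–57: (120/2,000) × 53.7 = 3.222
  58–66: (420/2,000) × 40.4 = 8.484
  67+: (1,180/2,000) × 83.5 = 49.265
Post-stratified estimate = 69.449 → 69.4%.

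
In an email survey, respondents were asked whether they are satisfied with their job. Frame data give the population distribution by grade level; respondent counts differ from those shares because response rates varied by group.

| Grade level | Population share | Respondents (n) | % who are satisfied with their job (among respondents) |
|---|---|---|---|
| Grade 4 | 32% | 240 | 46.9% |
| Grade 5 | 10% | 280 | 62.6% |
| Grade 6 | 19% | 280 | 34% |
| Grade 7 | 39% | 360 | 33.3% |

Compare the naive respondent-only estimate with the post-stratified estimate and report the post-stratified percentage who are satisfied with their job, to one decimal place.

Naive respondent-only estimate (weights = respondent counts):
  (240/1160)×46.9 + (280/1160)×62.6 + (280/1160)×34 + (360/1160)×33.3 = 43.3552%
Reweighting by population grade level shares:
  0.32×46.9 + 0.1×62.6 + 0.19×34 + 0.39×33.3 = 40.715%

40.7%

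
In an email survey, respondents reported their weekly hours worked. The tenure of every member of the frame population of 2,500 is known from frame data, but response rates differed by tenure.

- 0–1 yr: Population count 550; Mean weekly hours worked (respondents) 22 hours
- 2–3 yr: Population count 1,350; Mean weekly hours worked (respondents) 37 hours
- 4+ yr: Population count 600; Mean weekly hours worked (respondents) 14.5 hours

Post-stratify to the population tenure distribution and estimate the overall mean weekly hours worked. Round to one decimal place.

28.3

Post-stratification weights by population share, not respondent share:
  0–1 yr: (550/2,500) × 22 = 4.84
  2–3 yr: (1,350/2,500) × 37 = 19.98
  4+ yr: (600/2,500) × 14.5 = 3.48
Post-stratified estimate = 28.3 → 28.3.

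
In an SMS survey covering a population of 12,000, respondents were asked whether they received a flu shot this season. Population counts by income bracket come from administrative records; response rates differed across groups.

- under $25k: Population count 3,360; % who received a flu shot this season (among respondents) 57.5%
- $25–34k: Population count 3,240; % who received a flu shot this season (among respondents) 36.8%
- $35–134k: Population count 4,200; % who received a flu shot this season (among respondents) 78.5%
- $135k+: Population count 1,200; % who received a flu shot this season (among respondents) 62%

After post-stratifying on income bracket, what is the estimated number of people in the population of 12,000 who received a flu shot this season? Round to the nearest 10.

7,170

Each cell contributes its population count × the respondent rate:
  under $25k: 3,360 × 57.5% = 1932
  $25–34k: 3,240 × 36.8% = 1192.32
  $35–134k: 4,200 × 78.5% = 3297
  $135k+: 1,200 × 62% = 744
Estimated total = 7165.32 → 7,170.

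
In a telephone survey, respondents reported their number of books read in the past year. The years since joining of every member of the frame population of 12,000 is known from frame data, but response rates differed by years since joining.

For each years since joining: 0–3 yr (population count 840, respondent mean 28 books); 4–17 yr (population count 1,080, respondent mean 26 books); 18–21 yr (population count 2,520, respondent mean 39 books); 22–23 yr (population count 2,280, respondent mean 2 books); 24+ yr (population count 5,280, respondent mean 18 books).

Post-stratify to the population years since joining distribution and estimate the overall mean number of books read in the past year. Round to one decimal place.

Each cell contributes population-share × respondent value:
  0–3 yr: (840/12,000) × 28 = 1.96
  4–17 yr: (1,080/12,000) × 26 = 2.34
  18–21 yr: (2,520/12,000) × 39 = 8.19
  22–23 yr: (2,280/12,000) × 2 = 0.38
  24+ yr: (5,280/12,000) × 18 = 7.92
Post-stratified estimate = 20.79 → 20.8.

20.8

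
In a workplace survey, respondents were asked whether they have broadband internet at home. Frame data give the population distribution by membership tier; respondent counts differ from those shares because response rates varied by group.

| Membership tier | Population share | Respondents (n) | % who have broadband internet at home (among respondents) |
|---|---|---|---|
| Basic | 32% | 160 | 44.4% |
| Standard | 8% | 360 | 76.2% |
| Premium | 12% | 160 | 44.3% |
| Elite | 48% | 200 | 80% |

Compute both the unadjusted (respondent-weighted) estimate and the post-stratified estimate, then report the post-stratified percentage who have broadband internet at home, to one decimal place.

64.0%

Unadjusted (pooled respondent) estimate weights by respondent counts:
  (160/880)×44.4 + (360/880)×76.2 + (160/880)×44.3 + (200/880)×80 = 65.4818%
Post-stratifying to population shares instead:
  0.32×44.4 + 0.08×76.2 + 0.12×44.3 + 0.48×80 = 64.02%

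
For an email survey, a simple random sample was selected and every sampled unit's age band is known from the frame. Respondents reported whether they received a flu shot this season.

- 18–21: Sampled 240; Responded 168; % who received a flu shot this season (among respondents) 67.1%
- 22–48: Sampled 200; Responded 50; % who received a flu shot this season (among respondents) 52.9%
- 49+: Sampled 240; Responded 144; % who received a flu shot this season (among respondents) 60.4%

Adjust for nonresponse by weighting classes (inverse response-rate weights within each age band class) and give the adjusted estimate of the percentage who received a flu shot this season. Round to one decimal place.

Response rates by class: 18–21 168/240 = 70%, 22–48 50/200 = 25%, 49+ 144/240 = 60%.
Weighting each respondent by the inverse class response rate inflates each class back to its sampled size, so the class weight is n_sampled:
  18–21: 240 × 67.1 = 16104
  22–48: 200 × 52.9 = 10,580
  49+: 240 × 60.4 = 14,496
Adjusted estimate = 41,180 / 680 = 60.5588 → 60.6%.

60.6%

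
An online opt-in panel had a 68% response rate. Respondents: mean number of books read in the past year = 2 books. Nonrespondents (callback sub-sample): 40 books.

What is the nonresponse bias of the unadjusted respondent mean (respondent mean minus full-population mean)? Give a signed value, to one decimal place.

Nonresponse fraction = 1 − 0.68 = 0.32.
Bias = (nonresponse fraction) × (respondent mean − nonrespondent mean)
     = 0.32 × (2 − 40) = 0.32 × -38 = -12.16.

-12.2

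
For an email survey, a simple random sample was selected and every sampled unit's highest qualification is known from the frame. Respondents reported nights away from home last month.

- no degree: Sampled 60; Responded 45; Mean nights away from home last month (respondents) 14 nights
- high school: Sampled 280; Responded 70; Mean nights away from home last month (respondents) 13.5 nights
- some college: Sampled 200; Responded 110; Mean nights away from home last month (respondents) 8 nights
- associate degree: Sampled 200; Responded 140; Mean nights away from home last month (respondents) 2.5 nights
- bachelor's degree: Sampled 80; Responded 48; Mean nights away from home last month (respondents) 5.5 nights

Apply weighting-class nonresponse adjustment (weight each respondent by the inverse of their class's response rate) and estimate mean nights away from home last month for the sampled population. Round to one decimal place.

Class response rates: no degree 45/60 = 75%, high school 70/280 = 25%, some college 110/200 = 55%, associate degree 140/200 = 70%, bachelor's degree 48/80 = 60%.
Each respondent's weight = sampled/responded in their class; summing within a class gives n_sampled, so:
  no degree: 60 × 14 = 840
  high school: 280 × 13.5 = 3780
  some college: 200 × 8 = 1600
  associate degree: 200 × 2.5 = 500
  bachelor's degree: 80 × 5.5 = 440
Adjusted estimate = 7160 / 820 = 8.73171 → 8.7.

8.7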